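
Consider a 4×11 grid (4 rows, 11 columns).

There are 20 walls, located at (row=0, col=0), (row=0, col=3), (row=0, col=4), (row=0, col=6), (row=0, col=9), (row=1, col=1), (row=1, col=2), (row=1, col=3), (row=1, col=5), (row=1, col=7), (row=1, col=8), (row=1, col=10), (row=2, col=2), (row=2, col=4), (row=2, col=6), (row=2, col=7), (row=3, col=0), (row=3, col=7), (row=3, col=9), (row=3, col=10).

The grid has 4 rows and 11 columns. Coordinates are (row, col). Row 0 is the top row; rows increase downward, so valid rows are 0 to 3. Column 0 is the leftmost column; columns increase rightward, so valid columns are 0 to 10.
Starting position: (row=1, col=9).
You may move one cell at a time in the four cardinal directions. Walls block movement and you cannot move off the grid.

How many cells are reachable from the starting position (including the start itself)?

BFS flood-fill from (row=1, col=9):
  Distance 0: (row=1, col=9)
  Distance 1: (row=2, col=9)
  Distance 2: (row=2, col=8), (row=2, col=10)
  Distance 3: (row=3, col=8)
Total reachable: 5 (grid has 24 open cells total)

Answer: Reachable cells: 5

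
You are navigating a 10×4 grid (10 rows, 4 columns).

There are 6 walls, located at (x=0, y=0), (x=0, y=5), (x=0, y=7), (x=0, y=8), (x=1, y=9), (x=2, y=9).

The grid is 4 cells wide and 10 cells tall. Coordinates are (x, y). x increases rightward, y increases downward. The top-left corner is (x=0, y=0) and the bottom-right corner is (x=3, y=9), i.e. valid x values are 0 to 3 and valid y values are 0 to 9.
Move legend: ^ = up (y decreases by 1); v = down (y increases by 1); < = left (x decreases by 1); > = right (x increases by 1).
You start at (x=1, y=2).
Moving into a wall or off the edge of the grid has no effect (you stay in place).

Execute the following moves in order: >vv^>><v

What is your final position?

Answer: Final position: (x=2, y=4)

Derivation:
Start: (x=1, y=2)
  > (right): (x=1, y=2) -> (x=2, y=2)
  v (down): (x=2, y=2) -> (x=2, y=3)
  v (down): (x=2, y=3) -> (x=2, y=4)
  ^ (up): (x=2, y=4) -> (x=2, y=3)
  > (right): (x=2, y=3) -> (x=3, y=3)
  > (right): blocked, stay at (x=3, y=3)
  < (left): (x=3, y=3) -> (x=2, y=3)
  v (down): (x=2, y=3) -> (x=2, y=4)
Final: (x=2, y=4)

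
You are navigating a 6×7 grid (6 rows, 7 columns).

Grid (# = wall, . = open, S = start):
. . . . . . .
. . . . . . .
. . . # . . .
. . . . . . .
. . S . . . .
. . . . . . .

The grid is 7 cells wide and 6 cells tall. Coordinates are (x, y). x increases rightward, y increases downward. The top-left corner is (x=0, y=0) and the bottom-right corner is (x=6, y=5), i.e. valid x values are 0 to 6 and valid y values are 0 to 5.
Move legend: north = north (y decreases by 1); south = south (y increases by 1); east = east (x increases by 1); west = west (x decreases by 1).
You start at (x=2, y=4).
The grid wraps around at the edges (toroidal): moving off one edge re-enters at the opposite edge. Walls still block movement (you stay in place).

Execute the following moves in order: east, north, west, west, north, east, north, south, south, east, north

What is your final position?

Start: (x=2, y=4)
  east (east): (x=2, y=4) -> (x=3, y=4)
  north (north): (x=3, y=4) -> (x=3, y=3)
  west (west): (x=3, y=3) -> (x=2, y=3)
  west (west): (x=2, y=3) -> (x=1, y=3)
  north (north): (x=1, y=3) -> (x=1, y=2)
  east (east): (x=1, y=2) -> (x=2, y=2)
  north (north): (x=2, y=2) -> (x=2, y=1)
  south (south): (x=2, y=1) -> (x=2, y=2)
  south (south): (x=2, y=2) -> (x=2, y=3)
  east (east): (x=2, y=3) -> (x=3, y=3)
  north (north): blocked, stay at (x=3, y=3)
Final: (x=3, y=3)

Answer: Final position: (x=3, y=3)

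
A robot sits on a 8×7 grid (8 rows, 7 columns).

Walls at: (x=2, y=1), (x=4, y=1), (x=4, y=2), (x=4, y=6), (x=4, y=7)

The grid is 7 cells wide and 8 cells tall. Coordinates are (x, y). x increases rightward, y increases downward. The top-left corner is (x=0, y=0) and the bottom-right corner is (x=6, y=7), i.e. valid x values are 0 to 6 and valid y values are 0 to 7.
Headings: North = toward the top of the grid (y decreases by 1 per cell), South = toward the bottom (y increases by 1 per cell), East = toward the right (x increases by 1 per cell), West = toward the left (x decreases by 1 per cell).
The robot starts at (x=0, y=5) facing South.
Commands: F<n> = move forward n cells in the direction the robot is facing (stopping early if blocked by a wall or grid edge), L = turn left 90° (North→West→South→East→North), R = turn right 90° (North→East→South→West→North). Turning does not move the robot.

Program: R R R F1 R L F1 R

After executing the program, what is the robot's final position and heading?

Answer: Final position: (x=2, y=5), facing South

Derivation:
Start: (x=0, y=5), facing South
  R: turn right, now facing West
  R: turn right, now facing North
  R: turn right, now facing East
  F1: move forward 1, now at (x=1, y=5)
  R: turn right, now facing South
  L: turn left, now facing East
  F1: move forward 1, now at (x=2, y=5)
  R: turn right, now facing South
Final: (x=2, y=5), facing South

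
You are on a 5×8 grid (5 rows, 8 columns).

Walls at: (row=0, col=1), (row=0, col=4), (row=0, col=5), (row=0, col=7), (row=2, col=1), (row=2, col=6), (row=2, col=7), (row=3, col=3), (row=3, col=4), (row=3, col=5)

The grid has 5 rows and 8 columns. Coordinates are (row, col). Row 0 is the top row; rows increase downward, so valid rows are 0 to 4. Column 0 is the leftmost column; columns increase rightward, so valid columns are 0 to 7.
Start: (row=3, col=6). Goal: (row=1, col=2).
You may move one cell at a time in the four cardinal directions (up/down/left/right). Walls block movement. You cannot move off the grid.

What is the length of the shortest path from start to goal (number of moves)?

BFS from (row=3, col=6) until reaching (row=1, col=2):
  Distance 0: (row=3, col=6)
  Distance 1: (row=3, col=7), (row=4, col=6)
  Distance 2: (row=4, col=5), (row=4, col=7)
  Distance 3: (row=4, col=4)
  Distance 4: (row=4, col=3)
  Distance 5: (row=4, col=2)
  Distance 6: (row=3, col=2), (row=4, col=1)
  Distance 7: (row=2, col=2), (row=3, col=1), (row=4, col=0)
  Distance 8: (row=1, col=2), (row=2, col=3), (row=3, col=0)  <- goal reached here
One shortest path (8 moves): (row=3, col=6) -> (row=4, col=6) -> (row=4, col=5) -> (row=4, col=4) -> (row=4, col=3) -> (row=4, col=2) -> (row=3, col=2) -> (row=2, col=2) -> (row=1, col=2)

Answer: Shortest path length: 8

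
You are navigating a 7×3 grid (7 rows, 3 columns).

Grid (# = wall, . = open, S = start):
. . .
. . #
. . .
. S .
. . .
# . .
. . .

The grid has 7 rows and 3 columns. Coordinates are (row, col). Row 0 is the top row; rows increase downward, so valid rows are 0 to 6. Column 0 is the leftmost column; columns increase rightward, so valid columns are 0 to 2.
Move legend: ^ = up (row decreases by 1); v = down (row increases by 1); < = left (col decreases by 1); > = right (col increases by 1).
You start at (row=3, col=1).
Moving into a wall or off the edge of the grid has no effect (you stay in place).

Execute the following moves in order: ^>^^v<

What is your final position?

Start: (row=3, col=1)
  ^ (up): (row=3, col=1) -> (row=2, col=1)
  > (right): (row=2, col=1) -> (row=2, col=2)
  ^ (up): blocked, stay at (row=2, col=2)
  ^ (up): blocked, stay at (row=2, col=2)
  v (down): (row=2, col=2) -> (row=3, col=2)
  < (left): (row=3, col=2) -> (row=3, col=1)
Final: (row=3, col=1)

Answer: Final position: (row=3, col=1)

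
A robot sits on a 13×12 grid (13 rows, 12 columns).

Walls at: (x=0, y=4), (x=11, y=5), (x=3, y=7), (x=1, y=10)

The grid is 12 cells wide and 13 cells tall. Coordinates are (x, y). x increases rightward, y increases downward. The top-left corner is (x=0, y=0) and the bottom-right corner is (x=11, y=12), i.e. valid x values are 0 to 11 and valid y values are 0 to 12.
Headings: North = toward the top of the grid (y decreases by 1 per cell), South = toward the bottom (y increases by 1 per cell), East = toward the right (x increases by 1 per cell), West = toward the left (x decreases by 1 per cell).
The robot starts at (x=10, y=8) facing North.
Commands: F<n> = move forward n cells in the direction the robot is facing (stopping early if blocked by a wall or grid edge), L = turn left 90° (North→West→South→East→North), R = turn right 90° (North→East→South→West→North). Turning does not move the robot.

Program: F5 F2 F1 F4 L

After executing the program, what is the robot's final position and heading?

Answer: Final position: (x=10, y=0), facing West

Derivation:
Start: (x=10, y=8), facing North
  F5: move forward 5, now at (x=10, y=3)
  F2: move forward 2, now at (x=10, y=1)
  F1: move forward 1, now at (x=10, y=0)
  F4: move forward 0/4 (blocked), now at (x=10, y=0)
  L: turn left, now facing West
Final: (x=10, y=0), facing West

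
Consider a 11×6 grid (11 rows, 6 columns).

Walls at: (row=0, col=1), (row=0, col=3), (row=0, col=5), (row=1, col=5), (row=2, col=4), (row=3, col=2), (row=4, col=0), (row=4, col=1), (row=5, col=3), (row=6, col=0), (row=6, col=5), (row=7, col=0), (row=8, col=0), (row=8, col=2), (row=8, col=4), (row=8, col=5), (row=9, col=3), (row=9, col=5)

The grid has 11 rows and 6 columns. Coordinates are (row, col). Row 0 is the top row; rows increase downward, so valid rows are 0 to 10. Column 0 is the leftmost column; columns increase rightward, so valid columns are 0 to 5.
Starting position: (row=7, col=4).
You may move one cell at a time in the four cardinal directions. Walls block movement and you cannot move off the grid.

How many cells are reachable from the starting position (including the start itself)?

BFS flood-fill from (row=7, col=4):
  Distance 0: (row=7, col=4)
  Distance 1: (row=6, col=4), (row=7, col=3), (row=7, col=5)
  Distance 2: (row=5, col=4), (row=6, col=3), (row=7, col=2), (row=8, col=3)
  Distance 3: (row=4, col=4), (row=5, col=5), (row=6, col=2), (row=7, col=1)
  Distance 4: (row=3, col=4), (row=4, col=3), (row=4, col=5), (row=5, col=2), (row=6, col=1), (row=8, col=1)
  Distance 5: (row=3, col=3), (row=3, col=5), (row=4, col=2), (row=5, col=1), (row=9, col=1)
  Distance 6: (row=2, col=3), (row=2, col=5), (row=5, col=0), (row=9, col=0), (row=9, col=2), (row=10, col=1)
  Distance 7: (row=1, col=3), (row=2, col=2), (row=10, col=0), (row=10, col=2)
  Distance 8: (row=1, col=2), (row=1, col=4), (row=2, col=1), (row=10, col=3)
  Distance 9: (row=0, col=2), (row=0, col=4), (row=1, col=1), (row=2, col=0), (row=3, col=1), (row=10, col=4)
  Distance 10: (row=1, col=0), (row=3, col=0), (row=9, col=4), (row=10, col=5)
  Distance 11: (row=0, col=0)
Total reachable: 48 (grid has 48 open cells total)

Answer: Reachable cells: 48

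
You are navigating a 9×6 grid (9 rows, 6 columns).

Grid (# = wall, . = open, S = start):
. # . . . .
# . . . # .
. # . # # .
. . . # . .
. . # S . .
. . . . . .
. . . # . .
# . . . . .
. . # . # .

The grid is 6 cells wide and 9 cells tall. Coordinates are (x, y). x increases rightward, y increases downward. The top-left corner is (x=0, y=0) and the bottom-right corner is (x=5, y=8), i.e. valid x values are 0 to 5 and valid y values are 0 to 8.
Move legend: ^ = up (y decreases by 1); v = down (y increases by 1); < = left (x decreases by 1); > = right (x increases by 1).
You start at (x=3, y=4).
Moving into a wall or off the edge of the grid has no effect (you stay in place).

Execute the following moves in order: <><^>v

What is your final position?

Start: (x=3, y=4)
  < (left): blocked, stay at (x=3, y=4)
  > (right): (x=3, y=4) -> (x=4, y=4)
  < (left): (x=4, y=4) -> (x=3, y=4)
  ^ (up): blocked, stay at (x=3, y=4)
  > (right): (x=3, y=4) -> (x=4, y=4)
  v (down): (x=4, y=4) -> (x=4, y=5)
Final: (x=4, y=5)

Answer: Final position: (x=4, y=5)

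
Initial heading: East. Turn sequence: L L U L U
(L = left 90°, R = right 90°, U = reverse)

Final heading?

Start: East
  L (left (90° counter-clockwise)) -> North
  L (left (90° counter-clockwise)) -> West
  U (U-turn (180°)) -> East
  L (left (90° counter-clockwise)) -> North
  U (U-turn (180°)) -> South
Final: South

Answer: Final heading: South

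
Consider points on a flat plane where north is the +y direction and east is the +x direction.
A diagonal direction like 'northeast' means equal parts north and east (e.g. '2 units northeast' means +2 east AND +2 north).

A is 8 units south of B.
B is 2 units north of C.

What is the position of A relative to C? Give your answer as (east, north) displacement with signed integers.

Place C at the origin (east=0, north=0).
  B is 2 units north of C: delta (east=+0, north=+2); B at (east=0, north=2).
  A is 8 units south of B: delta (east=+0, north=-8); A at (east=0, north=-6).
Therefore A relative to C: (east=0, north=-6).

Answer: A is at (east=0, north=-6) relative to C.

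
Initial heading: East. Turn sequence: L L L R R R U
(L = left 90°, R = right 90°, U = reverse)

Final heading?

Start: East
  L (left (90° counter-clockwise)) -> North
  L (left (90° counter-clockwise)) -> West
  L (left (90° counter-clockwise)) -> South
  R (right (90° clockwise)) -> West
  R (right (90° clockwise)) -> North
  R (right (90° clockwise)) -> East
  U (U-turn (180°)) -> West
Final: West

Answer: Final heading: West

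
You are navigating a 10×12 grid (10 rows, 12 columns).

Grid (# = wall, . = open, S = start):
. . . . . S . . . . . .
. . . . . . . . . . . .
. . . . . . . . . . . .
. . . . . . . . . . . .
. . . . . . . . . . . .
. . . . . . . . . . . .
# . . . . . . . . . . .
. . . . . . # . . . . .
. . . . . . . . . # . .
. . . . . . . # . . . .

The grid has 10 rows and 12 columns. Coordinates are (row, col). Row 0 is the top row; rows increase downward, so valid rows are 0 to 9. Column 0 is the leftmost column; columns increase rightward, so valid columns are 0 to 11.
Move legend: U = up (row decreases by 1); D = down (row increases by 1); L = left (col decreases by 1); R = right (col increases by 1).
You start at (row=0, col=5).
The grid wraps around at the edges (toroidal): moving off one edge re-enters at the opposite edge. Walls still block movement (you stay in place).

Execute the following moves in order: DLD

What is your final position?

Answer: Final position: (row=2, col=4)

Derivation:
Start: (row=0, col=5)
  D (down): (row=0, col=5) -> (row=1, col=5)
  L (left): (row=1, col=5) -> (row=1, col=4)
  D (down): (row=1, col=4) -> (row=2, col=4)
Final: (row=2, col=4)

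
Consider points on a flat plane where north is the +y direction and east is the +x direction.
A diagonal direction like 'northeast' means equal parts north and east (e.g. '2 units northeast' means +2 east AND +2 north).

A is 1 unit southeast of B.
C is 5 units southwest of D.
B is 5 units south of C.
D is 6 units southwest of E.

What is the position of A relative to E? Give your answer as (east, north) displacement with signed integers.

Answer: A is at (east=-10, north=-17) relative to E.

Derivation:
Place E at the origin (east=0, north=0).
  D is 6 units southwest of E: delta (east=-6, north=-6); D at (east=-6, north=-6).
  C is 5 units southwest of D: delta (east=-5, north=-5); C at (east=-11, north=-11).
  B is 5 units south of C: delta (east=+0, north=-5); B at (east=-11, north=-16).
  A is 1 unit southeast of B: delta (east=+1, north=-1); A at (east=-10, north=-17).
Therefore A relative to E: (east=-10, north=-17).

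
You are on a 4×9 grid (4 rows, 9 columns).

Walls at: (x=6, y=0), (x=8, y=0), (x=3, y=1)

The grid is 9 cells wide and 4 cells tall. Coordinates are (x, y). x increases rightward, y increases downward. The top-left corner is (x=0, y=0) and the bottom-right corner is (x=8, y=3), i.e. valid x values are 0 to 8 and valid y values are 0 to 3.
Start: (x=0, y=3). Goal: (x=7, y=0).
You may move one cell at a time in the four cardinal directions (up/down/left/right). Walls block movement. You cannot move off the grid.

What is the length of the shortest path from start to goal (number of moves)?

BFS from (x=0, y=3) until reaching (x=7, y=0):
  Distance 0: (x=0, y=3)
  Distance 1: (x=0, y=2), (x=1, y=3)
  Distance 2: (x=0, y=1), (x=1, y=2), (x=2, y=3)
  Distance 3: (x=0, y=0), (x=1, y=1), (x=2, y=2), (x=3, y=3)
  Distance 4: (x=1, y=0), (x=2, y=1), (x=3, y=2), (x=4, y=3)
  Distance 5: (x=2, y=0), (x=4, y=2), (x=5, y=3)
  Distance 6: (x=3, y=0), (x=4, y=1), (x=5, y=2), (x=6, y=3)
  Distance 7: (x=4, y=0), (x=5, y=1), (x=6, y=2), (x=7, y=3)
  Distance 8: (x=5, y=0), (x=6, y=1), (x=7, y=2), (x=8, y=3)
  Distance 9: (x=7, y=1), (x=8, y=2)
  Distance 10: (x=7, y=0), (x=8, y=1)  <- goal reached here
One shortest path (10 moves): (x=0, y=3) -> (x=1, y=3) -> (x=2, y=3) -> (x=3, y=3) -> (x=4, y=3) -> (x=5, y=3) -> (x=6, y=3) -> (x=7, y=3) -> (x=7, y=2) -> (x=7, y=1) -> (x=7, y=0)

Answer: Shortest path length: 10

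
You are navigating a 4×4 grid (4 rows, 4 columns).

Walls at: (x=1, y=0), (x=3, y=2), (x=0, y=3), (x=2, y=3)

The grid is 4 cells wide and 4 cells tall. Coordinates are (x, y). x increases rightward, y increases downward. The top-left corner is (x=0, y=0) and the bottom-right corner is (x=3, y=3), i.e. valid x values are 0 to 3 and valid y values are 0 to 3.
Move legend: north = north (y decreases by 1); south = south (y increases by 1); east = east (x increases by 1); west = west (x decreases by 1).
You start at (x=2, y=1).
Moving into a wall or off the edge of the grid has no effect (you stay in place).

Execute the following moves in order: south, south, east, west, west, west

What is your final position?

Answer: Final position: (x=0, y=2)

Derivation:
Start: (x=2, y=1)
  south (south): (x=2, y=1) -> (x=2, y=2)
  south (south): blocked, stay at (x=2, y=2)
  east (east): blocked, stay at (x=2, y=2)
  west (west): (x=2, y=2) -> (x=1, y=2)
  west (west): (x=1, y=2) -> (x=0, y=2)
  west (west): blocked, stay at (x=0, y=2)
Final: (x=0, y=2)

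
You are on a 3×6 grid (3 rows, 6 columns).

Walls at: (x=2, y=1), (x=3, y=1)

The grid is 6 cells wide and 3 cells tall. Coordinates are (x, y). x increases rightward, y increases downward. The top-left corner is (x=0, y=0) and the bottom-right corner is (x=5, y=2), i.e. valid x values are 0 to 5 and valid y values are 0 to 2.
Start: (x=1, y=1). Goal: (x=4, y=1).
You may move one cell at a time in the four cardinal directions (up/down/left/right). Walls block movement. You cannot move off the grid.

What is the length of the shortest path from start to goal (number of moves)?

BFS from (x=1, y=1) until reaching (x=4, y=1):
  Distance 0: (x=1, y=1)
  Distance 1: (x=1, y=0), (x=0, y=1), (x=1, y=2)
  Distance 2: (x=0, y=0), (x=2, y=0), (x=0, y=2), (x=2, y=2)
  Distance 3: (x=3, y=0), (x=3, y=2)
  Distance 4: (x=4, y=0), (x=4, y=2)
  Distance 5: (x=5, y=0), (x=4, y=1), (x=5, y=2)  <- goal reached here
One shortest path (5 moves): (x=1, y=1) -> (x=1, y=0) -> (x=2, y=0) -> (x=3, y=0) -> (x=4, y=0) -> (x=4, y=1)

Answer: Shortest path length: 5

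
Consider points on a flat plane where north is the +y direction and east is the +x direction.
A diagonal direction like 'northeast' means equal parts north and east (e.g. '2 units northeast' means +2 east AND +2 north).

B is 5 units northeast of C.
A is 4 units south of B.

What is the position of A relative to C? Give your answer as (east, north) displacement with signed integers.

Answer: A is at (east=5, north=1) relative to C.

Derivation:
Place C at the origin (east=0, north=0).
  B is 5 units northeast of C: delta (east=+5, north=+5); B at (east=5, north=5).
  A is 4 units south of B: delta (east=+0, north=-4); A at (east=5, north=1).
Therefore A relative to C: (east=5, north=1).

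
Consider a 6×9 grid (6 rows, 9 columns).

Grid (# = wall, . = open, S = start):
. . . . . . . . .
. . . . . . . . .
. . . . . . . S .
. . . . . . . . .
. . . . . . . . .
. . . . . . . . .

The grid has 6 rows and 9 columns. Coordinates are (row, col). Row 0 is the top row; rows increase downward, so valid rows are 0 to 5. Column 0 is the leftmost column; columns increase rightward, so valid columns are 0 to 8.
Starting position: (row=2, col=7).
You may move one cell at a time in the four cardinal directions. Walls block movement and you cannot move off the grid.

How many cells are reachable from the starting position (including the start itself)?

Answer: Reachable cells: 54

Derivation:
BFS flood-fill from (row=2, col=7):
  Distance 0: (row=2, col=7)
  Distance 1: (row=1, col=7), (row=2, col=6), (row=2, col=8), (row=3, col=7)
  Distance 2: (row=0, col=7), (row=1, col=6), (row=1, col=8), (row=2, col=5), (row=3, col=6), (row=3, col=8), (row=4, col=7)
  Distance 3: (row=0, col=6), (row=0, col=8), (row=1, col=5), (row=2, col=4), (row=3, col=5), (row=4, col=6), (row=4, col=8), (row=5, col=7)
  Distance 4: (row=0, col=5), (row=1, col=4), (row=2, col=3), (row=3, col=4), (row=4, col=5), (row=5, col=6), (row=5, col=8)
  Distance 5: (row=0, col=4), (row=1, col=3), (row=2, col=2), (row=3, col=3), (row=4, col=4), (row=5, col=5)
  Distance 6: (row=0, col=3), (row=1, col=2), (row=2, col=1), (row=3, col=2), (row=4, col=3), (row=5, col=4)
  Distance 7: (row=0, col=2), (row=1, col=1), (row=2, col=0), (row=3, col=1), (row=4, col=2), (row=5, col=3)
  Distance 8: (row=0, col=1), (row=1, col=0), (row=3, col=0), (row=4, col=1), (row=5, col=2)
  Distance 9: (row=0, col=0), (row=4, col=0), (row=5, col=1)
  Distance 10: (row=5, col=0)
Total reachable: 54 (grid has 54 open cells total)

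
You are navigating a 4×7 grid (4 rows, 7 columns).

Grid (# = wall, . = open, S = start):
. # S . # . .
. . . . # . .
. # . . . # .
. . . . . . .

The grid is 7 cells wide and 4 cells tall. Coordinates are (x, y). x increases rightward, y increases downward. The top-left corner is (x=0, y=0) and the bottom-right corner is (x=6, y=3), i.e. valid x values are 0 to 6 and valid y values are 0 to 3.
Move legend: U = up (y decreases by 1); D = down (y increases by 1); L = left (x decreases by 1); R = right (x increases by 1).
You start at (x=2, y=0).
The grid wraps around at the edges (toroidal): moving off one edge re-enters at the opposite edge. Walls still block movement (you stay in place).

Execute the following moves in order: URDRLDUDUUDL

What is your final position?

Start: (x=2, y=0)
  U (up): (x=2, y=0) -> (x=2, y=3)
  R (right): (x=2, y=3) -> (x=3, y=3)
  D (down): (x=3, y=3) -> (x=3, y=0)
  R (right): blocked, stay at (x=3, y=0)
  L (left): (x=3, y=0) -> (x=2, y=0)
  D (down): (x=2, y=0) -> (x=2, y=1)
  U (up): (x=2, y=1) -> (x=2, y=0)
  D (down): (x=2, y=0) -> (x=2, y=1)
  U (up): (x=2, y=1) -> (x=2, y=0)
  U (up): (x=2, y=0) -> (x=2, y=3)
  D (down): (x=2, y=3) -> (x=2, y=0)
  L (left): blocked, stay at (x=2, y=0)
Final: (x=2, y=0)

Answer: Final position: (x=2, y=0)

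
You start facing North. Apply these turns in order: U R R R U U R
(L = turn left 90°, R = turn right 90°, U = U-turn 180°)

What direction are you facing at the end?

Answer: Final heading: South

Derivation:
Start: North
  U (U-turn (180°)) -> South
  R (right (90° clockwise)) -> West
  R (right (90° clockwise)) -> North
  R (right (90° clockwise)) -> East
  U (U-turn (180°)) -> West
  U (U-turn (180°)) -> East
  R (right (90° clockwise)) -> South
Final: South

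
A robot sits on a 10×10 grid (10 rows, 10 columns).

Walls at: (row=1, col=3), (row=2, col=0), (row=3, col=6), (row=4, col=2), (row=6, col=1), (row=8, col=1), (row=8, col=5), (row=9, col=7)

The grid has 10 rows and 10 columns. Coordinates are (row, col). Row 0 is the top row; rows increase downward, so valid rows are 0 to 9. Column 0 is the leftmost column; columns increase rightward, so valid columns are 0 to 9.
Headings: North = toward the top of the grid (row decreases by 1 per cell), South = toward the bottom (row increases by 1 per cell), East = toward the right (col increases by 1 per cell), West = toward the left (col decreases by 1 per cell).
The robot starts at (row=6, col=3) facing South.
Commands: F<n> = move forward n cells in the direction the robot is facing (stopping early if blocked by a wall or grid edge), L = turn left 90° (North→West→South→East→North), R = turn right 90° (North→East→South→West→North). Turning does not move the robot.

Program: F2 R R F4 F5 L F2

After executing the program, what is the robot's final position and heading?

Start: (row=6, col=3), facing South
  F2: move forward 2, now at (row=8, col=3)
  R: turn right, now facing West
  R: turn right, now facing North
  F4: move forward 4, now at (row=4, col=3)
  F5: move forward 2/5 (blocked), now at (row=2, col=3)
  L: turn left, now facing West
  F2: move forward 2, now at (row=2, col=1)
Final: (row=2, col=1), facing West

Answer: Final position: (row=2, col=1), facing West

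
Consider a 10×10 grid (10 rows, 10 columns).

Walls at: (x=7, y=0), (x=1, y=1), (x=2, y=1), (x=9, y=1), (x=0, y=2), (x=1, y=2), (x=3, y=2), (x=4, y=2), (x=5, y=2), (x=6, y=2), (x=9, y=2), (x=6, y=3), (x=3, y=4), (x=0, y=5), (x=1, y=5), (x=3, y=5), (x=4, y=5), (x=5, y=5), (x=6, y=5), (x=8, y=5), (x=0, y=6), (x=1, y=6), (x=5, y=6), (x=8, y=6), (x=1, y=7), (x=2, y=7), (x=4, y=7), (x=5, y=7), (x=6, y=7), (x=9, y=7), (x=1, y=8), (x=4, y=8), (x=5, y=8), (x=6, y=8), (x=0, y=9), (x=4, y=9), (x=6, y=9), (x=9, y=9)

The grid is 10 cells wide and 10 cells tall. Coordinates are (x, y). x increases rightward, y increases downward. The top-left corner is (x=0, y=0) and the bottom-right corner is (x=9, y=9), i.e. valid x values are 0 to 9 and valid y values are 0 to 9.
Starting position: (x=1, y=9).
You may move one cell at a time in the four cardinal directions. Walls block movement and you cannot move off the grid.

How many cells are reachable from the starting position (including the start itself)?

Answer: Reachable cells: 59

Derivation:
BFS flood-fill from (x=1, y=9):
  Distance 0: (x=1, y=9)
  Distance 1: (x=2, y=9)
  Distance 2: (x=2, y=8), (x=3, y=9)
  Distance 3: (x=3, y=8)
  Distance 4: (x=3, y=7)
  Distance 5: (x=3, y=6)
  Distance 6: (x=2, y=6), (x=4, y=6)
  Distance 7: (x=2, y=5)
  Distance 8: (x=2, y=4)
  Distance 9: (x=2, y=3), (x=1, y=4)
  Distance 10: (x=2, y=2), (x=1, y=3), (x=3, y=3), (x=0, y=4)
  Distance 11: (x=0, y=3), (x=4, y=3)
  Distance 12: (x=5, y=3), (x=4, y=4)
  Distance 13: (x=5, y=4)
  Distance 14: (x=6, y=4)
  Distance 15: (x=7, y=4)
  Distance 16: (x=7, y=3), (x=8, y=4), (x=7, y=5)
  Distance 17: (x=7, y=2), (x=8, y=3), (x=9, y=4), (x=7, y=6)
  Distance 18: (x=7, y=1), (x=8, y=2), (x=9, y=3), (x=9, y=5), (x=6, y=6), (x=7, y=7)
  Distance 19: (x=6, y=1), (x=8, y=1), (x=9, y=6), (x=8, y=7), (x=7, y=8)
  Distance 20: (x=6, y=0), (x=8, y=0), (x=5, y=1), (x=8, y=8), (x=7, y=9)
  Distance 21: (x=5, y=0), (x=9, y=0), (x=4, y=1), (x=9, y=8), (x=8, y=9)
  Distance 22: (x=4, y=0), (x=3, y=1)
  Distance 23: (x=3, y=0)
  Distance 24: (x=2, y=0)
  Distance 25: (x=1, y=0)
  Distance 26: (x=0, y=0)
  Distance 27: (x=0, y=1)
Total reachable: 59 (grid has 62 open cells total)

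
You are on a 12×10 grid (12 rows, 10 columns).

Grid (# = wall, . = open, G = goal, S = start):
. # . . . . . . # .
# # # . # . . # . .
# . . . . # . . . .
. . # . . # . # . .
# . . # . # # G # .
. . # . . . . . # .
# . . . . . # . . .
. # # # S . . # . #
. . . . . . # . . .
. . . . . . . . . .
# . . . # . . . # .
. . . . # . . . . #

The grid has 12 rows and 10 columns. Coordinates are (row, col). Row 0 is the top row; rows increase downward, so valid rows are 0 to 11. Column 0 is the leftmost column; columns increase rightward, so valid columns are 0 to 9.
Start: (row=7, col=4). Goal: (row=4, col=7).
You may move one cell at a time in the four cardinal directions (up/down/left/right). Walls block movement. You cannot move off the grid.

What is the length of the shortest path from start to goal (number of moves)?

BFS from (row=7, col=4) until reaching (row=4, col=7):
  Distance 0: (row=7, col=4)
  Distance 1: (row=6, col=4), (row=7, col=5), (row=8, col=4)
  Distance 2: (row=5, col=4), (row=6, col=3), (row=6, col=5), (row=7, col=6), (row=8, col=3), (row=8, col=5), (row=9, col=4)
  Distance 3: (row=4, col=4), (row=5, col=3), (row=5, col=5), (row=6, col=2), (row=8, col=2), (row=9, col=3), (row=9, col=5)
  Distance 4: (row=3, col=4), (row=5, col=6), (row=6, col=1), (row=8, col=1), (row=9, col=2), (row=9, col=6), (row=10, col=3), (row=10, col=5)
  Distance 5: (row=2, col=4), (row=3, col=3), (row=5, col=1), (row=5, col=7), (row=8, col=0), (row=9, col=1), (row=9, col=7), (row=10, col=2), (row=10, col=6), (row=11, col=3), (row=11, col=5)
  Distance 6: (row=2, col=3), (row=4, col=1), (row=4, col=7), (row=5, col=0), (row=6, col=7), (row=7, col=0), (row=8, col=7), (row=9, col=0), (row=9, col=8), (row=10, col=1), (row=10, col=7), (row=11, col=2), (row=11, col=6)  <- goal reached here
One shortest path (6 moves): (row=7, col=4) -> (row=7, col=5) -> (row=6, col=5) -> (row=5, col=5) -> (row=5, col=6) -> (row=5, col=7) -> (row=4, col=7)

Answer: Shortest path length: 6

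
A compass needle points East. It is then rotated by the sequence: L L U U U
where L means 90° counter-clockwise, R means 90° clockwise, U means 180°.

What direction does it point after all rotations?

Start: East
  L (left (90° counter-clockwise)) -> North
  L (left (90° counter-clockwise)) -> West
  U (U-turn (180°)) -> East
  U (U-turn (180°)) -> West
  U (U-turn (180°)) -> East
Final: East

Answer: Final heading: East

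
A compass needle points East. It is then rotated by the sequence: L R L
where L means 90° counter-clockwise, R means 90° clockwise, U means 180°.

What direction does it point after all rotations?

Answer: Final heading: North

Derivation:
Start: East
  L (left (90° counter-clockwise)) -> North
  R (right (90° clockwise)) -> East
  L (left (90° counter-clockwise)) -> North
Final: North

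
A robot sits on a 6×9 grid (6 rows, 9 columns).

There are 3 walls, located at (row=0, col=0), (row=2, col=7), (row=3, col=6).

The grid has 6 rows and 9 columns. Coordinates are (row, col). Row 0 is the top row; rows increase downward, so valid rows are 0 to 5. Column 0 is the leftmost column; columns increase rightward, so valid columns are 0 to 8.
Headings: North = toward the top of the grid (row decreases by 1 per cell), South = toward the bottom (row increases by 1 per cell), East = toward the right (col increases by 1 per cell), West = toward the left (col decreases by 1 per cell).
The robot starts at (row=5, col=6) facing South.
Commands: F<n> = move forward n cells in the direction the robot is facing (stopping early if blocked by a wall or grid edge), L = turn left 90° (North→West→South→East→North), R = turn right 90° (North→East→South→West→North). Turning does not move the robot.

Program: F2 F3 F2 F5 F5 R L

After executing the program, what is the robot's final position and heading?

Answer: Final position: (row=5, col=6), facing South

Derivation:
Start: (row=5, col=6), facing South
  F2: move forward 0/2 (blocked), now at (row=5, col=6)
  F3: move forward 0/3 (blocked), now at (row=5, col=6)
  F2: move forward 0/2 (blocked), now at (row=5, col=6)
  F5: move forward 0/5 (blocked), now at (row=5, col=6)
  F5: move forward 0/5 (blocked), now at (row=5, col=6)
  R: turn right, now facing West
  L: turn left, now facing South
Final: (row=5, col=6), facing South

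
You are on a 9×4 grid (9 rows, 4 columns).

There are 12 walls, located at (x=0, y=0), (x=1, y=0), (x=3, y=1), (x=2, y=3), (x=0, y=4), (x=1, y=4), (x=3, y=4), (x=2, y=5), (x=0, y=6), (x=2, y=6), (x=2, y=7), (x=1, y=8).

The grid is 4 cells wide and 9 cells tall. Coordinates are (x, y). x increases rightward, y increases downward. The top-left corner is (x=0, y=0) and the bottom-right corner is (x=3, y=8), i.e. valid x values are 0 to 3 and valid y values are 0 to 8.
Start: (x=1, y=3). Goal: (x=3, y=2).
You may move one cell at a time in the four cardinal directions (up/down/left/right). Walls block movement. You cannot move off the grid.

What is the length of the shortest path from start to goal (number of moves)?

Answer: Shortest path length: 3

Derivation:
BFS from (x=1, y=3) until reaching (x=3, y=2):
  Distance 0: (x=1, y=3)
  Distance 1: (x=1, y=2), (x=0, y=3)
  Distance 2: (x=1, y=1), (x=0, y=2), (x=2, y=2)
  Distance 3: (x=0, y=1), (x=2, y=1), (x=3, y=2)  <- goal reached here
One shortest path (3 moves): (x=1, y=3) -> (x=1, y=2) -> (x=2, y=2) -> (x=3, y=2)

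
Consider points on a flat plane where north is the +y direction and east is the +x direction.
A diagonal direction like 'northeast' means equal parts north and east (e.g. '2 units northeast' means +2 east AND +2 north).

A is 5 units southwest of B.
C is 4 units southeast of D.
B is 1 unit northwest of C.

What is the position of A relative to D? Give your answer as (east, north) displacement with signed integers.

Place D at the origin (east=0, north=0).
  C is 4 units southeast of D: delta (east=+4, north=-4); C at (east=4, north=-4).
  B is 1 unit northwest of C: delta (east=-1, north=+1); B at (east=3, north=-3).
  A is 5 units southwest of B: delta (east=-5, north=-5); A at (east=-2, north=-8).
Therefore A relative to D: (east=-2, north=-8).

Answer: A is at (east=-2, north=-8) relative to D.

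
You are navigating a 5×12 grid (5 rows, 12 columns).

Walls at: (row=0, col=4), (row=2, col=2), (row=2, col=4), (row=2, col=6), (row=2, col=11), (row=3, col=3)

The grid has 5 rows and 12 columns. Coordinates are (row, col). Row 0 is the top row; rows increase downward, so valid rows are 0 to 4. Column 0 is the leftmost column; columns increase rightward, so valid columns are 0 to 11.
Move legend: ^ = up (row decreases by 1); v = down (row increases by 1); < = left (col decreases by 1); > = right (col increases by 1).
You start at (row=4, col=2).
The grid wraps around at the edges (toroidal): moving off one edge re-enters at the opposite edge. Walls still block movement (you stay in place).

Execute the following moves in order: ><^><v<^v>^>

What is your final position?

Start: (row=4, col=2)
  > (right): (row=4, col=2) -> (row=4, col=3)
  < (left): (row=4, col=3) -> (row=4, col=2)
  ^ (up): (row=4, col=2) -> (row=3, col=2)
  > (right): blocked, stay at (row=3, col=2)
  < (left): (row=3, col=2) -> (row=3, col=1)
  v (down): (row=3, col=1) -> (row=4, col=1)
  < (left): (row=4, col=1) -> (row=4, col=0)
  ^ (up): (row=4, col=0) -> (row=3, col=0)
  v (down): (row=3, col=0) -> (row=4, col=0)
  > (right): (row=4, col=0) -> (row=4, col=1)
  ^ (up): (row=4, col=1) -> (row=3, col=1)
  > (right): (row=3, col=1) -> (row=3, col=2)
Final: (row=3, col=2)

Answer: Final position: (row=3, col=2)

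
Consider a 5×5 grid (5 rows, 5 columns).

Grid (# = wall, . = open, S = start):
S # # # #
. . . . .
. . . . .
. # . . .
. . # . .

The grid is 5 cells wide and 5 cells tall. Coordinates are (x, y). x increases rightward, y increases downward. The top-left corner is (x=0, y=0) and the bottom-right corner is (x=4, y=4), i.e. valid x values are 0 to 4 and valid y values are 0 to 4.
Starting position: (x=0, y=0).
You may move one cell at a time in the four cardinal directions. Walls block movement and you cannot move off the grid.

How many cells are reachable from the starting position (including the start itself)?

Answer: Reachable cells: 19

Derivation:
BFS flood-fill from (x=0, y=0):
  Distance 0: (x=0, y=0)
  Distance 1: (x=0, y=1)
  Distance 2: (x=1, y=1), (x=0, y=2)
  Distance 3: (x=2, y=1), (x=1, y=2), (x=0, y=3)
  Distance 4: (x=3, y=1), (x=2, y=2), (x=0, y=4)
  Distance 5: (x=4, y=1), (x=3, y=2), (x=2, y=3), (x=1, y=4)
  Distance 6: (x=4, y=2), (x=3, y=3)
  Distance 7: (x=4, y=3), (x=3, y=4)
  Distance 8: (x=4, y=4)
Total reachable: 19 (grid has 19 open cells total)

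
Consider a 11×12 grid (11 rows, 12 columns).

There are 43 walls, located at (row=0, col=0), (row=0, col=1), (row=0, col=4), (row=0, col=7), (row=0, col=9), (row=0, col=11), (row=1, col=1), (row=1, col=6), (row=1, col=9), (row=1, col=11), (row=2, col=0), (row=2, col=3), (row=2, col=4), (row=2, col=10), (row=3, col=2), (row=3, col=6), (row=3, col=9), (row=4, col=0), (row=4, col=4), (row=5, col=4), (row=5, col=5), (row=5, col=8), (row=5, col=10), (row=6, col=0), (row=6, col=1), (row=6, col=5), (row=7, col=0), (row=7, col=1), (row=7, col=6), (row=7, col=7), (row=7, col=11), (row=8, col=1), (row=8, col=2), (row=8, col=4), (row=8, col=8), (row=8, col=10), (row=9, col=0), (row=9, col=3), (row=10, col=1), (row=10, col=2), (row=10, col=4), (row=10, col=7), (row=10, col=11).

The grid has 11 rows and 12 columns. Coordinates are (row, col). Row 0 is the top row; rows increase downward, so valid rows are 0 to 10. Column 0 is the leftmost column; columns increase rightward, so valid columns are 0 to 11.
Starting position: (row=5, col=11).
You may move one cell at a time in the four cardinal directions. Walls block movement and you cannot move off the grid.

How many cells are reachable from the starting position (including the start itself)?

Answer: Reachable cells: 81

Derivation:
BFS flood-fill from (row=5, col=11):
  Distance 0: (row=5, col=11)
  Distance 1: (row=4, col=11), (row=6, col=11)
  Distance 2: (row=3, col=11), (row=4, col=10), (row=6, col=10)
  Distance 3: (row=2, col=11), (row=3, col=10), (row=4, col=9), (row=6, col=9), (row=7, col=10)
  Distance 4: (row=4, col=8), (row=5, col=9), (row=6, col=8), (row=7, col=9)
  Distance 5: (row=3, col=8), (row=4, col=7), (row=6, col=7), (row=7, col=8), (row=8, col=9)
  Distance 6: (row=2, col=8), (row=3, col=7), (row=4, col=6), (row=5, col=7), (row=6, col=6), (row=9, col=9)
  Distance 7: (row=1, col=8), (row=2, col=7), (row=2, col=9), (row=4, col=5), (row=5, col=6), (row=9, col=8), (row=9, col=10), (row=10, col=9)
  Distance 8: (row=0, col=8), (row=1, col=7), (row=2, col=6), (row=3, col=5), (row=9, col=7), (row=9, col=11), (row=10, col=8), (row=10, col=10)
  Distance 9: (row=2, col=5), (row=3, col=4), (row=8, col=7), (row=8, col=11), (row=9, col=6)
  Distance 10: (row=1, col=5), (row=3, col=3), (row=8, col=6), (row=9, col=5), (row=10, col=6)
  Distance 11: (row=0, col=5), (row=1, col=4), (row=4, col=3), (row=8, col=5), (row=9, col=4), (row=10, col=5)
  Distance 12: (row=0, col=6), (row=1, col=3), (row=4, col=2), (row=5, col=3), (row=7, col=5)
  Distance 13: (row=0, col=3), (row=1, col=2), (row=4, col=1), (row=5, col=2), (row=6, col=3), (row=7, col=4)
  Distance 14: (row=0, col=2), (row=2, col=2), (row=3, col=1), (row=5, col=1), (row=6, col=2), (row=6, col=4), (row=7, col=3)
  Distance 15: (row=2, col=1), (row=3, col=0), (row=5, col=0), (row=7, col=2), (row=8, col=3)
Total reachable: 81 (grid has 89 open cells total)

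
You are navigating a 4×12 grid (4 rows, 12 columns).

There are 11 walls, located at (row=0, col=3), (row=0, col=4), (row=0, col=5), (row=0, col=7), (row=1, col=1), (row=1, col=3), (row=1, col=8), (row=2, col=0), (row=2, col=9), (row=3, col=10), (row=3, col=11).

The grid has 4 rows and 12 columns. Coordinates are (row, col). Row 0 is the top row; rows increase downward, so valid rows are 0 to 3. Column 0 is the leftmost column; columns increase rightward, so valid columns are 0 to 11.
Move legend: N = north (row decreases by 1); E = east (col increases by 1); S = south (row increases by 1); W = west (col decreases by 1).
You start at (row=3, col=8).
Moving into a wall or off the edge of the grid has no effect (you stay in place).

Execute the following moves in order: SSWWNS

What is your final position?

Start: (row=3, col=8)
  S (south): blocked, stay at (row=3, col=8)
  S (south): blocked, stay at (row=3, col=8)
  W (west): (row=3, col=8) -> (row=3, col=7)
  W (west): (row=3, col=7) -> (row=3, col=6)
  N (north): (row=3, col=6) -> (row=2, col=6)
  S (south): (row=2, col=6) -> (row=3, col=6)
Final: (row=3, col=6)

Answer: Final position: (row=3, col=6)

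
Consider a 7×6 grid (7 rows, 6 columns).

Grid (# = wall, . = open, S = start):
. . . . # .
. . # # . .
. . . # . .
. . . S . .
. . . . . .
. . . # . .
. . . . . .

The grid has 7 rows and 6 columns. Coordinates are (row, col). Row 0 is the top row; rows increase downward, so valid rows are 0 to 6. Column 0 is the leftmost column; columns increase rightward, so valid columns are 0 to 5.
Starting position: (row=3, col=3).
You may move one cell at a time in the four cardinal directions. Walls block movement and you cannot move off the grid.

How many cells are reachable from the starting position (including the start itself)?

Answer: Reachable cells: 37

Derivation:
BFS flood-fill from (row=3, col=3):
  Distance 0: (row=3, col=3)
  Distance 1: (row=3, col=2), (row=3, col=4), (row=4, col=3)
  Distance 2: (row=2, col=2), (row=2, col=4), (row=3, col=1), (row=3, col=5), (row=4, col=2), (row=4, col=4)
  Distance 3: (row=1, col=4), (row=2, col=1), (row=2, col=5), (row=3, col=0), (row=4, col=1), (row=4, col=5), (row=5, col=2), (row=5, col=4)
  Distance 4: (row=1, col=1), (row=1, col=5), (row=2, col=0), (row=4, col=0), (row=5, col=1), (row=5, col=5), (row=6, col=2), (row=6, col=4)
  Distance 5: (row=0, col=1), (row=0, col=5), (row=1, col=0), (row=5, col=0), (row=6, col=1), (row=6, col=3), (row=6, col=5)
  Distance 6: (row=0, col=0), (row=0, col=2), (row=6, col=0)
  Distance 7: (row=0, col=3)
Total reachable: 37 (grid has 37 open cells total)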